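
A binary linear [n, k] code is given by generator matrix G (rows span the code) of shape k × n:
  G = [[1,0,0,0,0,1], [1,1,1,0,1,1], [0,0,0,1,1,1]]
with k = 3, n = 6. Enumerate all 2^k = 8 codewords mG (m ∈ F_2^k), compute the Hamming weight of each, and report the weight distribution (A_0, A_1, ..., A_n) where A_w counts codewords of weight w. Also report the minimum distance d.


Weight distribution: A_0 = 1, A_2 = 1, A_3 = 3, A_4 = 2, A_5 = 1. Minimum distance d = 2.

Enumerate all 2^3 = 8 messages m ∈ F_2^3.
For each, compute codeword c = mG in F_2^6, then tally its weight.
  m = 000 → c = 000000, weight = 0.
  m = 100 → c = 100001, weight = 2.
  m = 010 → c = 111011, weight = 5.
  m = 110 → c = 011010, weight = 3.
  m = 001 → c = 000111, weight = 3.
  m = 101 → c = 100110, weight = 3.
  m = 011 → c = 111100, weight = 4.
  m = 111 → c = 011101, weight = 4.
Tally weights:
  weight 0: 1 codewords.
  weight 2: 1 codewords.
  weight 3: 3 codewords.
  weight 4: 2 codewords.
  weight 5: 1 codewords.
Minimum distance d = smallest w > 0 with A_w > 0 = 2.
Sanity: Σ A_w = 8 = 2^3 = 8 ✓.


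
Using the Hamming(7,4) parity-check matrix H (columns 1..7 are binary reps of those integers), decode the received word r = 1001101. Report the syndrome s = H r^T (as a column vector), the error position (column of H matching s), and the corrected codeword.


s = (1, 1, 1)^T, error position = 7, corrected codeword c = 1001100

Compute s = H r^T mod 2 one row at a time:
  s_1 = 1 + 1 + 0 + 1 = 3 ≡ 1 (mod 2).
  s_2 = 0 + 0 + 0 + 1 = 1 ≡ 1 (mod 2).
  s_3 = 1 + 0 + 1 + 1 = 3 ≡ 1 (mod 2).
s = (1, 1, 1)^T — this equals column 7 of H (binary 111), so error is at position 7.
Correct: flip bit 7 of r = 1001101 to get c = 1001100.


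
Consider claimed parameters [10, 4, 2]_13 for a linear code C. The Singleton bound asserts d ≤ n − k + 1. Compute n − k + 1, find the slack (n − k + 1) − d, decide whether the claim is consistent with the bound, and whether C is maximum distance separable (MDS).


Singleton RHS = n − k + 1 = 7, slack = 5, bound satisfied, not MDS.

Singleton bound: d ≤ n − k + 1.
Here n = 10, k = 4, so n − k + 1 = 7.
Given d = 2, check d ≤ 7: YES.
Slack = (n − k + 1) − d = 5.
The code is NOT MDS (slack = 5 > 0).
Description: the claimed parameters are [10, 4, 2]_13; such a code would be non-MDS.


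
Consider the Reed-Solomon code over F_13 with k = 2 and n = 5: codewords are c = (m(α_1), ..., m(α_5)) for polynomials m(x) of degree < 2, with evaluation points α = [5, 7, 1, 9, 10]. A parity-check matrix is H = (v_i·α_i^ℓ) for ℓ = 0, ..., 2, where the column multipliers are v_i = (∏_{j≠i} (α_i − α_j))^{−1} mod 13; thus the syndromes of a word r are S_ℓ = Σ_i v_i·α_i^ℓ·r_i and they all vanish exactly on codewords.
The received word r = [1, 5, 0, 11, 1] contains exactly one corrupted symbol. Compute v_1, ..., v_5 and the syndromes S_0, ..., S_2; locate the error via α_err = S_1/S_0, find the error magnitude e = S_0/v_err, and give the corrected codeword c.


S = (6, 4, 7), error at position 1, error magnitude e = 2, c = [12, 5, 0, 11, 1].

Step 1: column multipliers v_i = (∏_{j≠i}(α_i − α_j))^{−1} mod 13.
  i = 1 (α = 5): (5−7)(5−1)(5−9)(5−10) = (−2)·4·(−4)·(−5) = −160 ≡ 9, so v_1 = 9^{−1} = 3 (mod 13).
  i = 2 (α = 7): (7−5)(7−1)(7−9)(7−10) = 2·6·(−2)·(−3) = 72 ≡ 7, so v_2 = 7^{−1} = 2 (mod 13).
  i = 3 (α = 1): (1−5)(1−7)(1−9)(1−10) = (−4)·(−6)·(−8)·(−9) = 1728 ≡ 12, so v_3 = 12^{−1} = 12 (mod 13).
  i = 4 (α = 9): (9−5)(9−7)(9−1)(9−10) = 4·2·8·(−1) = −64 ≡ 1, so v_4 = 1^{−1} = 1 (mod 13).
  i = 5 (α = 10): (10−5)(10−7)(10−1)(10−9) = 5·3·9·1 = 135 ≡ 5, so v_5 = 5^{−1} = 8 (mod 13).
  v = [3, 2, 12, 1, 8].
Step 2: syndromes of r = [1, 5, 0, 11, 1] (all sums mod 13).
  S_0 = Σ v_i r_i = 3·1 + 2·5 + 12·0 + 1·11 + 8·1 = 32 ≡ 6.
  S_1 = Σ v_i α_i r_i = 3·5·1 + 2·7·5 + 12·1·0 + 1·9·11 + 8·10·1 = 264 ≡ 4.
  α_i^2 mod 13 = [12, 10, 1, 3, 9].
  S_2 = Σ v_i α_i^2 r_i = 3·12·1 + 2·10·5 + 12·1·0 + 1·3·11 + 8·9·1 = 241 ≡ 7.
  S = (6, 4, 7) ≠ 0, so r is not a codeword (an error is present).
Step 3: locate the error. For a single error e at position i, S_ℓ = v_i·e·α_i^ℓ, so α_err = S_1/S_0.
  S_0^{−1} = 6^{−1} = 11 (mod 13), so α_err = 4·11 = 44 ≡ 5 = α_1. Error position i = 1.
  Consistency check: S_2/S_1 = 7·10 = 70 ≡ 5 = α_err ✓ (single-error assumption holds).
Step 4: error magnitude e = S_0/v_1 = S_0·∏_{j≠1}(α_1 − α_j) = 6·9 = 54 ≡ 2 (mod 13).
Step 5: correct position 1: c_1 = r_1 − e = 1 − 2 ≡ 12 (mod 13). Hence c = [12, 5, 0, 11, 1].
  Check: interpolating c through the α_i gives m(x) = 10 + 3·x (degree < 2) with m(α_i) = c_i for every i, so c is indeed a codeword.


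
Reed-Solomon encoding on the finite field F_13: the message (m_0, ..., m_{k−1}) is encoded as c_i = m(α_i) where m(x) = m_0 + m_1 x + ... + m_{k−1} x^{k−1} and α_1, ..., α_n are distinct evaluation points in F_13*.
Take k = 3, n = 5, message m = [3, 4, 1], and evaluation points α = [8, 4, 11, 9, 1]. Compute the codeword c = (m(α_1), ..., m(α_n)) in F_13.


c = [8, 9, 12, 3, 8]

Message polynomial: m(x) = 3 + 4·x + 1·x^2 (mod 13).
For each evaluation point α_i, compute m(α_i) mod 13:
  α_1 = 8: Horner steps 1 → 12 → 8, so m(8) = 8.
  α_2 = 4: Horner steps 1 → 8 → 9, so m(4) = 9.
  α_3 = 11: Horner steps 1 → 2 → 12, so m(11) = 12.
  α_4 = 9: Horner steps 1 → 0 → 3, so m(9) = 3.
  α_5 = 1: Horner steps 1 → 5 → 8, so m(1) = 8.
Codeword c = [8, 9, 12, 3, 8] ∈ F_13^5.


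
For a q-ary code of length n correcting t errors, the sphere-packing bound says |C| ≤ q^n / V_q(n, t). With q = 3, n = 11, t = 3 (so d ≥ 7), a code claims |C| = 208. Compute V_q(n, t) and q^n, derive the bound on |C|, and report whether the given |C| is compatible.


V_q(n, t) = 1563, q^n = 177147, Hamming bound = 113, |C| = 208 > bound (violated).

Step 1: Compute V_q(n, t) = Σ_{j=0}^3 C(n, j) (q−1)^j.
  j = 0: C(11,0)·(2)^0 = 1·1 = 1.
  j = 1: C(11,1)·(2)^1 = 11·2 = 22.
  j = 2: C(11,2)·(2)^2 = 55·4 = 220.
  j = 3: C(11,3)·(2)^3 = 165·8 = 1320.
  V_q(n, t) = 1 + 22 + 220 + 1320 = 1563.
Step 2: q^n = 3^11 = 177147.
Step 3: Hamming bound ⌊q^n / V_q(n,t)⌋ = ⌊177147/1563⌋ = 113.
Step 4: Compare |C| = 208 to 113: violated.
The claimed |C| lies above the Hamming bound, so no 3-ary code of length 11 with d ≥ 7 can have 208 codewords.


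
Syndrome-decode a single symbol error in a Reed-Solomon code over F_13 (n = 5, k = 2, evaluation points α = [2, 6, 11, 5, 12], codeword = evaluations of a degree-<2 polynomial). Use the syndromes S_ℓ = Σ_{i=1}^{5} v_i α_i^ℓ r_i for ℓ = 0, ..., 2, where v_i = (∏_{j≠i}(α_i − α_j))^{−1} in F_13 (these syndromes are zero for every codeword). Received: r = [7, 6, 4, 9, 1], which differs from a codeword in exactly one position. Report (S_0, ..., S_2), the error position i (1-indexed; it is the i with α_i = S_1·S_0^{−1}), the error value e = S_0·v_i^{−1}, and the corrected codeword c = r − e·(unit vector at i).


S = (2, 4, 8), error at position 1, error magnitude e = 2, c = [5, 6, 4, 9, 1].

Step 1: column multipliers v_i = (∏_{j≠i}(α_i − α_j))^{−1} mod 13.
  i = 1 (α = 2): (2−6)(2−11)(2−5)(2−12) = (−4)·(−9)·(−3)·(−10) = 1080 ≡ 1, so v_1 = 1^{−1} = 1 (mod 13).
  i = 2 (α = 6): (6−2)(6−11)(6−5)(6−12) = 4·(−5)·1·(−6) = 120 ≡ 3, so v_2 = 3^{−1} = 9 (mod 13).
  i = 3 (α = 11): (11−2)(11−6)(11−5)(11−12) = 9·5·6·(−1) = −270 ≡ 3, so v_3 = 3^{−1} = 9 (mod 13).
  i = 4 (α = 5): (5−2)(5−6)(5−11)(5−12) = 3·(−1)·(−6)·(−7) = −126 ≡ 4, so v_4 = 4^{−1} = 10 (mod 13).
  i = 5 (α = 12): (12−2)(12−6)(12−11)(12−5) = 10·6·1·7 = 420 ≡ 4, so v_5 = 4^{−1} = 10 (mod 13).
  v = [1, 9, 9, 10, 10].
Step 2: syndromes of r = [7, 6, 4, 9, 1] (all sums mod 13).
  S_0 = Σ v_i r_i = 1·7 + 9·6 + 9·4 + 10·9 + 10·1 = 197 ≡ 2.
  S_1 = Σ v_i α_i r_i = 1·2·7 + 9·6·6 + 9·11·4 + 10·5·9 + 10·12·1 = 1304 ≡ 4.
  α_i^2 mod 13 = [4, 10, 4, 12, 1].
  S_2 = Σ v_i α_i^2 r_i = 1·4·7 + 9·10·6 + 9·4·4 + 10·12·9 + 10·1·1 = 1802 ≡ 8.
  S = (2, 4, 8) ≠ 0, so r is not a codeword (an error is present).
Step 3: locate the error. For a single error e at position i, S_ℓ = v_i·e·α_i^ℓ, so α_err = S_1/S_0.
  S_0^{−1} = 2^{−1} = 7 (mod 13), so α_err = 4·7 = 28 ≡ 2 = α_1. Error position i = 1.
  Consistency check: S_2/S_1 = 8·10 = 80 ≡ 2 = α_err ✓ (single-error assumption holds).
Step 4: error magnitude e = S_0/v_1 = S_0·∏_{j≠1}(α_1 − α_j) = 2·1 = 2 ≡ 2 (mod 13).
Step 5: correct position 1: c_1 = r_1 − e = 7 − 2 ≡ 5 (mod 13). Hence c = [5, 6, 4, 9, 1].
  Check: interpolating c through the α_i gives m(x) = 11 + 10·x (degree < 2) with m(α_i) = c_i for every i, so c is indeed a codeword.


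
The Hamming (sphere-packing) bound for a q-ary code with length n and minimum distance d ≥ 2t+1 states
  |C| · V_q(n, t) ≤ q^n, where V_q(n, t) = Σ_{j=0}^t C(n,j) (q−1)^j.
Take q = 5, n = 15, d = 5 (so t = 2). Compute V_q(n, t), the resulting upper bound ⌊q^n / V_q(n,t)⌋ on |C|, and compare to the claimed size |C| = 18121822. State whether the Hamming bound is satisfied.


V_q(n, t) = 1741, q^n = 30517578125, Hamming bound = 17528764, |C| = 18121822 > bound (violated).

Step 1: Compute V_q(n, t) = Σ_{j=0}^2 C(n, j) (q−1)^j.
  j = 0: C(15,0)·(4)^0 = 1·1 = 1.
  j = 1: C(15,1)·(4)^1 = 15·4 = 60.
  j = 2: C(15,2)·(4)^2 = 105·16 = 1680.
  V_q(n, t) = 1 + 60 + 1680 = 1741.
Step 2: q^n = 5^15 = 30517578125.
Step 3: Hamming bound ⌊q^n / V_q(n,t)⌋ = ⌊30517578125/1741⌋ = 17528764.
Step 4: Compare |C| = 18121822 to 17528764: violated.
The claimed |C| lies above the Hamming bound, so no 5-ary code of length 15 with d ≥ 5 can have 18121822 codewords.


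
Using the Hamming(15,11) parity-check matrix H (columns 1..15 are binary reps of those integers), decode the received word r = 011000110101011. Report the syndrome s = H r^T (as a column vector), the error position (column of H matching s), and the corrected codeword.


s = (1, 0, 0, 1)^T, error position = 9, corrected codeword c = 011000111101011

Compute s = H r^T mod 2 one row at a time:
  s_1 = 1 + 0 + 1 + 0 + 1 + 0 + 1 + 1 = 5 ≡ 1 (mod 2).
  s_2 = 0 + 0 + 0 + 1 + 1 + 0 + 1 + 1 = 4 ≡ 0 (mod 2).
  s_3 = 1 + 1 + 0 + 1 + 1 + 0 + 1 + 1 = 6 ≡ 0 (mod 2).
  s_4 = 0 + 1 + 0 + 1 + 0 + 0 + 0 + 1 = 3 ≡ 1 (mod 2).
s = (1, 0, 0, 1)^T — this equals column 9 of H (binary 1001), so error is at position 9.
Correct: flip bit 9 of r = 011000110101011 to get c = 011000111101011.


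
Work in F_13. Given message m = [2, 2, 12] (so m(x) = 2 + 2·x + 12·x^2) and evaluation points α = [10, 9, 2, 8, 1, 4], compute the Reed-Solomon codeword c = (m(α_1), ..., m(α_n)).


c = [0, 4, 2, 6, 3, 7]

Message polynomial: m(x) = 2 + 2·x + 12·x^2 (mod 13).
For each evaluation point α_i, compute m(α_i) mod 13:
  α_1 = 10: Horner steps 12 → 5 → 0, so m(10) = 0.
  α_2 = 9: Horner steps 12 → 6 → 4, so m(9) = 4.
  α_3 = 2: Horner steps 12 → 0 → 2, so m(2) = 2.
  α_4 = 8: Horner steps 12 → 7 → 6, so m(8) = 6.
  α_5 = 1: Horner steps 12 → 1 → 3, so m(1) = 3.
  α_6 = 4: Horner steps 12 → 11 → 7, so m(4) = 7.
Codeword c = [0, 4, 2, 6, 3, 7] ∈ F_13^6.


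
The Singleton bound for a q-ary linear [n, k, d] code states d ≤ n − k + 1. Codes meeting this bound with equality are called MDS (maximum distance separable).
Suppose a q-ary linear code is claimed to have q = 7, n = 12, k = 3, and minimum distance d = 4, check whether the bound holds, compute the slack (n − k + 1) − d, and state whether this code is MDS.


Singleton RHS = n − k + 1 = 10, slack = 6, bound satisfied, not MDS.

Singleton bound: d ≤ n − k + 1.
Here n = 12, k = 3, so n − k + 1 = 10.
Given d = 4, check d ≤ 10: YES.
Slack = (n − k + 1) − d = 6.
The code is NOT MDS (slack = 6 > 0).
Description: the claimed parameters are [12, 3, 4]_7; such a code would be non-MDS.


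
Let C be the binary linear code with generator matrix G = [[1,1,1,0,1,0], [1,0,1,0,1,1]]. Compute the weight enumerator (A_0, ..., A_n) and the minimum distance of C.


Weight distribution: A_0 = 1, A_2 = 1, A_4 = 2. Minimum distance d = 2.

Enumerate all 2^2 = 4 messages m ∈ F_2^2.
For each, compute codeword c = mG in F_2^6, then tally its weight.
  m = 00 → c = 000000, weight = 0.
  m = 10 → c = 111010, weight = 4.
  m = 01 → c = 101011, weight = 4.
  m = 11 → c = 010001, weight = 2.
Tally weights:
  weight 0: 1 codewords.
  weight 2: 1 codewords.
  weight 4: 2 codewords.
Minimum distance d = smallest w > 0 with A_w > 0 = 2.
Sanity: Σ A_w = 4 = 2^2 = 4 ✓.


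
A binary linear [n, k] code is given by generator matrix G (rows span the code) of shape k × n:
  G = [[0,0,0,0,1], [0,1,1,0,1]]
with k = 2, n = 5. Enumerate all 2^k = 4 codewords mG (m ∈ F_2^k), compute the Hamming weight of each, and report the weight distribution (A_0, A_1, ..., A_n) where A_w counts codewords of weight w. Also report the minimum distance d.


Weight distribution: A_0 = 1, A_1 = 1, A_2 = 1, A_3 = 1. Minimum distance d = 1.

Enumerate all 2^2 = 4 messages m ∈ F_2^2.
For each, compute codeword c = mG in F_2^5, then tally its weight.
  m = 00 → c = 00000, weight = 0.
  m = 10 → c = 00001, weight = 1.
  m = 01 → c = 01101, weight = 3.
  m = 11 → c = 01100, weight = 2.
Tally weights:
  weight 0: 1 codewords.
  weight 1: 1 codewords.
  weight 2: 1 codewords.
  weight 3: 1 codewords.
Minimum distance d = smallest w > 0 with A_w > 0 = 1.
Sanity: Σ A_w = 4 = 2^2 = 4 ✓.


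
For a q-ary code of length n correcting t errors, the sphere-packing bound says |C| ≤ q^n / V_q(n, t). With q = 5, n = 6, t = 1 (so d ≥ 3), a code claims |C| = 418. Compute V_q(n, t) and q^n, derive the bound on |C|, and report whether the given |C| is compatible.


V_q(n, t) = 25, q^n = 15625, Hamming bound = 625, |C| = 418 ≤ bound (satisfied).

Step 1: Compute V_q(n, t) = Σ_{j=0}^1 C(n, j) (q−1)^j.
  j = 0: C(6,0)·(4)^0 = 1·1 = 1.
  j = 1: C(6,1)·(4)^1 = 6·4 = 24.
  V_q(n, t) = 1 + 24 = 25.
Step 2: q^n = 5^6 = 15625.
Step 3: Hamming bound ⌊q^n / V_q(n,t)⌋ = ⌊15625/25⌋ = 625.
Step 4: Compare |C| = 418 to 625: satisfied.
The claimed |C| lies below the Hamming bound.


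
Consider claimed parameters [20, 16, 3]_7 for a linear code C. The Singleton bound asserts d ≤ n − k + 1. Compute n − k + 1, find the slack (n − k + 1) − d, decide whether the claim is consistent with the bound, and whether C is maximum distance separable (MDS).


Singleton RHS = n − k + 1 = 5, slack = 2, bound satisfied, not MDS.

Singleton bound: d ≤ n − k + 1.
Here n = 20, k = 16, so n − k + 1 = 5.
Given d = 3, check d ≤ 5: YES.
Slack = (n − k + 1) − d = 2.
The code is NOT MDS (slack = 2 > 0).
Description: the claimed parameters are [20, 16, 3]_7; such a code would be non-MDS.


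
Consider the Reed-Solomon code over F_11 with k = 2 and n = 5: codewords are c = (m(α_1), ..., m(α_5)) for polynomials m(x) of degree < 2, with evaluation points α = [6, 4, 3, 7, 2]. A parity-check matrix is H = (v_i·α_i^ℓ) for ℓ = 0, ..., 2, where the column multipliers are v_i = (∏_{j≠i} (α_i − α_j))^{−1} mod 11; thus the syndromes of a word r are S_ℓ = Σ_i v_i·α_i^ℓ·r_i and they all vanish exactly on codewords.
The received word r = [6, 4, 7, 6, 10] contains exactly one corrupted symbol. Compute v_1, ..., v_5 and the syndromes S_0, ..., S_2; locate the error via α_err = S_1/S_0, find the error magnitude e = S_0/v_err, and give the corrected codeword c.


S = (7, 9, 10), error at position 1, error magnitude e = 8, c = [9, 4, 7, 6, 10].

Step 1: column multipliers v_i = (∏_{j≠i}(α_i − α_j))^{−1} mod 11.
  i = 1 (α = 6): (6−4)(6−3)(6−7)(6−2) = 2·3·(−1)·4 = −24 ≡ 9, so v_1 = 9^{−1} = 5 (mod 11).
  i = 2 (α = 4): (4−6)(4−3)(4−7)(4−2) = (−2)·1·(−3)·2 = 12 ≡ 1, so v_2 = 1^{−1} = 1 (mod 11).
  i = 3 (α = 3): (3−6)(3−4)(3−7)(3−2) = (−3)·(−1)·(−4)·1 = −12 ≡ 10, so v_3 = 10^{−1} = 10 (mod 11).
  i = 4 (α = 7): (7−6)(7−4)(7−3)(7−2) = 1·3·4·5 = 60 ≡ 5, so v_4 = 5^{−1} = 9 (mod 11).
  i = 5 (α = 2): (2−6)(2−4)(2−3)(2−7) = (−4)·(−2)·(−1)·(−5) = 40 ≡ 7, so v_5 = 7^{−1} = 8 (mod 11).
  v = [5, 1, 10, 9, 8].
Step 2: syndromes of r = [6, 4, 7, 6, 10] (all sums mod 11).
  S_0 = Σ v_i r_i = 5·6 + 1·4 + 10·7 + 9·6 + 8·10 = 238 ≡ 7.
  S_1 = Σ v_i α_i r_i = 5·6·6 + 1·4·4 + 10·3·7 + 9·7·6 + 8·2·10 = 944 ≡ 9.
  α_i^2 mod 11 = [3, 5, 9, 5, 4].
  S_2 = Σ v_i α_i^2 r_i = 5·3·6 + 1·5·4 + 10·9·7 + 9·5·6 + 8·4·10 = 1330 ≡ 10.
  S = (7, 9, 10) ≠ 0, so r is not a codeword (an error is present).
Step 3: locate the error. For a single error e at position i, S_ℓ = v_i·e·α_i^ℓ, so α_err = S_1/S_0.
  S_0^{−1} = 7^{−1} = 8 (mod 11), so α_err = 9·8 = 72 ≡ 6 = α_1. Error position i = 1.
  Consistency check: S_2/S_1 = 10·5 = 50 ≡ 6 = α_err ✓ (single-error assumption holds).
Step 4: error magnitude e = S_0/v_1 = S_0·∏_{j≠1}(α_1 − α_j) = 7·9 = 63 ≡ 8 (mod 11).
Step 5: correct position 1: c_1 = r_1 − e = 6 − 8 ≡ 9 (mod 11). Hence c = [9, 4, 7, 6, 10].
  Check: interpolating c through the α_i gives m(x) = 5 + 8·x (degree < 2) with m(α_i) = c_i for every i, so c is indeed a codeword.


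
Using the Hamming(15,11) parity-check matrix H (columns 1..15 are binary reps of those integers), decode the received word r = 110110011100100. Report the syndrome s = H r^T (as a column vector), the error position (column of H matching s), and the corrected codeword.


s = (0, 1, 0, 0)^T, error position = 4, corrected codeword c = 110010011100100

Compute s = H r^T mod 2 one row at a time:
  s_1 = 1 + 1 + 1 + 0 + 0 + 1 + 0 + 0 = 4 ≡ 0 (mod 2).
  s_2 = 1 + 1 + 0 + 0 + 0 + 1 + 0 + 0 = 3 ≡ 1 (mod 2).
  s_3 = 1 + 0 + 0 + 0 + 1 + 0 + 0 + 0 = 2 ≡ 0 (mod 2).
  s_4 = 1 + 0 + 1 + 0 + 1 + 0 + 1 + 0 = 4 ≡ 0 (mod 2).
s = (0, 1, 0, 0)^T — this equals column 4 of H (binary 0100), so error is at position 4.
Correct: flip bit 4 of r = 110110011100100 to get c = 110010011100100.


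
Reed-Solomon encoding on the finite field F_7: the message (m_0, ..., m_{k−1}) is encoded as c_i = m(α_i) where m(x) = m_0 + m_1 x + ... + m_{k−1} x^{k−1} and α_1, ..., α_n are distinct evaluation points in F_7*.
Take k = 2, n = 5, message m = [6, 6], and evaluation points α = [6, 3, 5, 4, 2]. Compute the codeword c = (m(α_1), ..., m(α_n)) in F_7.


c = [0, 3, 1, 2, 4]

Message polynomial: m(x) = 6 + 6·x (mod 7).
For each evaluation point α_i, compute m(α_i) mod 7:
  α_1 = 6: Horner steps 6 → 0, so m(6) = 0.
  α_2 = 3: Horner steps 6 → 3, so m(3) = 3.
  α_3 = 5: Horner steps 6 → 1, so m(5) = 1.
  α_4 = 4: Horner steps 6 → 2, so m(4) = 2.
  α_5 = 2: Horner steps 6 → 4, so m(2) = 4.
Codeword c = [0, 3, 1, 2, 4] ∈ F_7^5.


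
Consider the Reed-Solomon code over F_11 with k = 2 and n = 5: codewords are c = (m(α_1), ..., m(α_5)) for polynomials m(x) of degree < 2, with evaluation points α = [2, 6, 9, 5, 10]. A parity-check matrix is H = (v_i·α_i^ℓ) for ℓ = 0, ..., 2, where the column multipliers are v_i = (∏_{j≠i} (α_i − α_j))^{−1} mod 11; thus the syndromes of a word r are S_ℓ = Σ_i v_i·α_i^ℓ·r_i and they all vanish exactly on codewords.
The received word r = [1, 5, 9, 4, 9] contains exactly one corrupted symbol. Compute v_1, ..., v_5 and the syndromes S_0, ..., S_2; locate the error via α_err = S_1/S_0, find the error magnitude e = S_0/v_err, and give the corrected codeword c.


S = (3, 5, 1), error at position 3, error magnitude e = 1, c = [1, 5, 8, 4, 9].

Step 1: column multipliers v_i = (∏_{j≠i}(α_i − α_j))^{−1} mod 11.
  i = 1 (α = 2): (2−6)(2−9)(2−5)(2−10) = (−4)·(−7)·(−3)·(−8) = 672 ≡ 1, so v_1 = 1^{−1} = 1 (mod 11).
  i = 2 (α = 6): (6−2)(6−9)(6−5)(6−10) = 4·(−3)·1·(−4) = 48 ≡ 4, so v_2 = 4^{−1} = 3 (mod 11).
  i = 3 (α = 9): (9−2)(9−6)(9−5)(9−10) = 7·3·4·(−1) = −84 ≡ 4, so v_3 = 4^{−1} = 3 (mod 11).
  i = 4 (α = 5): (5−2)(5−6)(5−9)(5−10) = 3·(−1)·(−4)·(−5) = −60 ≡ 6, so v_4 = 6^{−1} = 2 (mod 11).
  i = 5 (α = 10): (10−2)(10−6)(10−9)(10−5) = 8·4·1·5 = 160 ≡ 6, so v_5 = 6^{−1} = 2 (mod 11).
  v = [1, 3, 3, 2, 2].
Step 2: syndromes of r = [1, 5, 9, 4, 9] (all sums mod 11).
  S_0 = Σ v_i r_i = 1·1 + 3·5 + 3·9 + 2·4 + 2·9 = 69 ≡ 3.
  S_1 = Σ v_i α_i r_i = 1·2·1 + 3·6·5 + 3·9·9 + 2·5·4 + 2·10·9 = 555 ≡ 5.
  α_i^2 mod 11 = [4, 3, 4, 3, 1].
  S_2 = Σ v_i α_i^2 r_i = 1·4·1 + 3·3·5 + 3·4·9 + 2·3·4 + 2·1·9 = 199 ≡ 1.
  S = (3, 5, 1) ≠ 0, so r is not a codeword (an error is present).
Step 3: locate the error. For a single error e at position i, S_ℓ = v_i·e·α_i^ℓ, so α_err = S_1/S_0.
  S_0^{−1} = 3^{−1} = 4 (mod 11), so α_err = 5·4 = 20 ≡ 9 = α_3. Error position i = 3.
  Consistency check: S_2/S_1 = 1·9 = 9 ≡ 9 = α_err ✓ (single-error assumption holds).
Step 4: error magnitude e = S_0/v_3 = S_0·∏_{j≠3}(α_3 − α_j) = 3·4 = 12 ≡ 1 (mod 11).
Step 5: correct position 3: c_3 = r_3 − e = 9 − 1 ≡ 8 (mod 11). Hence c = [1, 5, 8, 4, 9].
  Check: interpolating c through the α_i gives m(x) = 10 + 1·x (degree < 2) with m(α_i) = c_i for every i, so c is indeed a codeword.


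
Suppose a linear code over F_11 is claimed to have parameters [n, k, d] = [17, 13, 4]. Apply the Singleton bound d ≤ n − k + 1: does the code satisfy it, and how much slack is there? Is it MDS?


Singleton RHS = n − k + 1 = 5, slack = 1, bound satisfied, not MDS.

Singleton bound: d ≤ n − k + 1.
Here n = 17, k = 13, so n − k + 1 = 5.
Given d = 4, check d ≤ 5: YES.
Slack = (n − k + 1) − d = 1.
The code is NOT MDS (slack = 1 > 0).
Description: the claimed parameters are [17, 13, 4]_11; such a code would be non-MDS.


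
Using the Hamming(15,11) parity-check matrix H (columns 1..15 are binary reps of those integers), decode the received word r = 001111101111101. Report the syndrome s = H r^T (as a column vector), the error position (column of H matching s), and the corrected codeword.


s = (0, 1, 0, 1)^T, error position = 5, corrected codeword c = 001101101111101

Compute s = H r^T mod 2 one row at a time:
  s_1 = 0 + 1 + 1 + 1 + 1 + 1 + 0 + 1 = 6 ≡ 0 (mod 2).
  s_2 = 1 + 1 + 1 + 1 + 1 + 1 + 0 + 1 = 7 ≡ 1 (mod 2).
  s_3 = 0 + 1 + 1 + 1 + 1 + 1 + 0 + 1 = 6 ≡ 0 (mod 2).
  s_4 = 0 + 1 + 1 + 1 + 1 + 1 + 1 + 1 = 7 ≡ 1 (mod 2).
s = (0, 1, 0, 1)^T — this equals column 5 of H (binary 0101), so error is at position 5.
Correct: flip bit 5 of r = 001111101111101 to get c = 001101101111101.


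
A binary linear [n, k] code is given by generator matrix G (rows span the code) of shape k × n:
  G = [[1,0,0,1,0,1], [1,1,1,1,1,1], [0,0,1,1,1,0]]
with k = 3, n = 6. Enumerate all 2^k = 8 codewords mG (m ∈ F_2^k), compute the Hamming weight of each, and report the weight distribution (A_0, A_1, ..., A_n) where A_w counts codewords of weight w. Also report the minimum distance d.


Weight distribution: A_0 = 1, A_2 = 1, A_3 = 4, A_4 = 1, A_6 = 1. Minimum distance d = 2.

Enumerate all 2^3 = 8 messages m ∈ F_2^3.
For each, compute codeword c = mG in F_2^6, then tally its weight.
  m = 000 → c = 000000, weight = 0.
  m = 100 → c = 100101, weight = 3.
  m = 010 → c = 111111, weight = 6.
  m = 110 → c = 011010, weight = 3.
  m = 001 → c = 001110, weight = 3.
  m = 101 → c = 101011, weight = 4.
  m = 011 → c = 110001, weight = 3.
  m = 111 → c = 010100, weight = 2.
Tally weights:
  weight 0: 1 codewords.
  weight 2: 1 codewords.
  weight 3: 4 codewords.
  weight 4: 1 codewords.
  weight 6: 1 codewords.
Minimum distance d = smallest w > 0 with A_w > 0 = 2.
Sanity: Σ A_w = 8 = 2^3 = 8 ✓.


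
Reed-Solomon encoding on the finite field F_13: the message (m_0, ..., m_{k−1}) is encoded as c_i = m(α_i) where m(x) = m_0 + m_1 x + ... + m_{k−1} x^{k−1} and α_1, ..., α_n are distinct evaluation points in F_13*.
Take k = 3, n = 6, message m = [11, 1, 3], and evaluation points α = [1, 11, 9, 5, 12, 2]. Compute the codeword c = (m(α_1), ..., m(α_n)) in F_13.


c = [2, 8, 3, 0, 0, 12]

Message polynomial: m(x) = 11 + 1·x + 3·x^2 (mod 13).
For each evaluation point α_i, compute m(α_i) mod 13:
  α_1 = 1: Horner steps 3 → 4 → 2, so m(1) = 2.
  α_2 = 11: Horner steps 3 → 8 → 8, so m(11) = 8.
  α_3 = 9: Horner steps 3 → 2 → 3, so m(9) = 3.
  α_4 = 5: Horner steps 3 → 3 → 0, so m(5) = 0.
  α_5 = 12: Horner steps 3 → 11 → 0, so m(12) = 0.
  α_6 = 2: Horner steps 3 → 7 → 12, so m(2) = 12.
Codeword c = [2, 8, 3, 0, 0, 12] ∈ F_13^6.


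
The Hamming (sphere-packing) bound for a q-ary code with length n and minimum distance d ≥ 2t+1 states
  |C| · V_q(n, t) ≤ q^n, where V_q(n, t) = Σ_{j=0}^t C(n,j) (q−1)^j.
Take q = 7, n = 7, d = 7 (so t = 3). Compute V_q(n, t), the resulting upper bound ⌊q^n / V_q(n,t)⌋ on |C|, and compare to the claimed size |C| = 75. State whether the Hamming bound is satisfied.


V_q(n, t) = 8359, q^n = 823543, Hamming bound = 98, |C| = 75 ≤ bound (satisfied).

Step 1: Compute V_q(n, t) = Σ_{j=0}^3 C(n, j) (q−1)^j.
  j = 0: C(7,0)·(6)^0 = 1·1 = 1.
  j = 1: C(7,1)·(6)^1 = 7·6 = 42.
  j = 2: C(7,2)·(6)^2 = 21·36 = 756.
  j = 3: C(7,3)·(6)^3 = 35·216 = 7560.
  V_q(n, t) = 1 + 42 + 756 + 7560 = 8359.
Step 2: q^n = 7^7 = 823543.
Step 3: Hamming bound ⌊q^n / V_q(n,t)⌋ = ⌊823543/8359⌋ = 98.
Step 4: Compare |C| = 75 to 98: satisfied.
The claimed |C| lies below the Hamming bound.


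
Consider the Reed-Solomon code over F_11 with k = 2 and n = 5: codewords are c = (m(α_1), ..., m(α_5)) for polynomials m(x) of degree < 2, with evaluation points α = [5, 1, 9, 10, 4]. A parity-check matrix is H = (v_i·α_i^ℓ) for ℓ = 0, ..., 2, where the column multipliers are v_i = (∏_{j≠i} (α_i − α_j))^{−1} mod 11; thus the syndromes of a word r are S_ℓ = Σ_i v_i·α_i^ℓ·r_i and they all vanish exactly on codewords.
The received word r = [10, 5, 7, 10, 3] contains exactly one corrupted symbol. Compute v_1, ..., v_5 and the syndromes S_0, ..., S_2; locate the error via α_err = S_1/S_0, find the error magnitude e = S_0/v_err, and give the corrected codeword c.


S = (5, 3, 4), error at position 1, error magnitude e = 4, c = [6, 5, 7, 10, 3].

Step 1: column multipliers v_i = (∏_{j≠i}(α_i − α_j))^{−1} mod 11.
  i = 1 (α = 5): (5−1)(5−9)(5−10)(5−4) = 4·(−4)·(−5)·1 = 80 ≡ 3, so v_1 = 3^{−1} = 4 (mod 11).
  i = 2 (α = 1): (1−5)(1−9)(1−10)(1−4) = (−4)·(−8)·(−9)·(−3) = 864 ≡ 6, so v_2 = 6^{−1} = 2 (mod 11).
  i = 3 (α = 9): (9−5)(9−1)(9−10)(9−4) = 4·8·(−1)·5 = −160 ≡ 5, so v_3 = 5^{−1} = 9 (mod 11).
  i = 4 (α = 10): (10−5)(10−1)(10−9)(10−4) = 5·9·1·6 = 270 ≡ 6, so v_4 = 6^{−1} = 2 (mod 11).
  i = 5 (α = 4): (4−5)(4−1)(4−9)(4−10) = (−1)·3·(−5)·(−6) = −90 ≡ 9, so v_5 = 9^{−1} = 5 (mod 11).
  v = [4, 2, 9, 2, 5].
Step 2: syndromes of r = [10, 5, 7, 10, 3] (all sums mod 11).
  S_0 = Σ v_i r_i = 4·10 + 2·5 + 9·7 + 2·10 + 5·3 = 148 ≡ 5.
  S_1 = Σ v_i α_i r_i = 4·5·10 + 2·1·5 + 9·9·7 + 2·10·10 + 5·4·3 = 1037 ≡ 3.
  α_i^2 mod 11 = [3, 1, 4, 1, 5].
  S_2 = Σ v_i α_i^2 r_i = 4·3·10 + 2·1·5 + 9·4·7 + 2·1·10 + 5·5·3 = 477 ≡ 4.
  S = (5, 3, 4) ≠ 0, so r is not a codeword (an error is present).
Step 3: locate the error. For a single error e at position i, S_ℓ = v_i·e·α_i^ℓ, so α_err = S_1/S_0.
  S_0^{−1} = 5^{−1} = 9 (mod 11), so α_err = 3·9 = 27 ≡ 5 = α_1. Error position i = 1.
  Consistency check: S_2/S_1 = 4·4 = 16 ≡ 5 = α_err ✓ (single-error assumption holds).
Step 4: error magnitude e = S_0/v_1 = S_0·∏_{j≠1}(α_1 − α_j) = 5·3 = 15 ≡ 4 (mod 11).
Step 5: correct position 1: c_1 = r_1 − e = 10 − 4 ≡ 6 (mod 11). Hence c = [6, 5, 7, 10, 3].
  Check: interpolating c through the α_i gives m(x) = 2 + 3·x (degree < 2) with m(α_i) = c_i for every i, so c is indeed a codeword.


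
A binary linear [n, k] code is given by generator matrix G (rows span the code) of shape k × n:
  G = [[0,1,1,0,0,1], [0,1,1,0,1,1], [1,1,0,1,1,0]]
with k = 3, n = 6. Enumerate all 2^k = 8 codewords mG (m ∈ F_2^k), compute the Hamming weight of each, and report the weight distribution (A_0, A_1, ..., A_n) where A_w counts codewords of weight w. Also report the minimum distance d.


Weight distribution: A_0 = 1, A_1 = 1, A_3 = 2, A_4 = 3, A_5 = 1. Minimum distance d = 1.

Enumerate all 2^3 = 8 messages m ∈ F_2^3.
For each, compute codeword c = mG in F_2^6, then tally its weight.
  m = 000 → c = 000000, weight = 0.
  m = 100 → c = 011001, weight = 3.
  m = 010 → c = 011011, weight = 4.
  m = 110 → c = 000010, weight = 1.
  m = 001 → c = 110110, weight = 4.
  m = 101 → c = 101111, weight = 5.
  m = 011 → c = 101101, weight = 4.
  m = 111 → c = 110100, weight = 3.
Tally weights:
  weight 0: 1 codewords.
  weight 1: 1 codewords.
  weight 3: 2 codewords.
  weight 4: 3 codewords.
  weight 5: 1 codewords.
Minimum distance d = smallest w > 0 with A_w > 0 = 1.
Sanity: Σ A_w = 8 = 2^3 = 8 ✓.


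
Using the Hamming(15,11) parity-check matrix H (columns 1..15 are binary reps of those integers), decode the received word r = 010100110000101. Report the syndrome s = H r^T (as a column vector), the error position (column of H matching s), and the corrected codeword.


s = (1, 0, 1, 1)^T, error position = 11, corrected codeword c = 010100110010101

Compute s = H r^T mod 2 one row at a time:
  s_1 = 1 + 0 + 0 + 0 + 0 + 1 + 0 + 1 = 3 ≡ 1 (mod 2).
  s_2 = 1 + 0 + 0 + 1 + 0 + 1 + 0 + 1 = 4 ≡ 0 (mod 2).
  s_3 = 1 + 0 + 0 + 1 + 0 + 0 + 0 + 1 = 3 ≡ 1 (mod 2).
  s_4 = 0 + 0 + 0 + 1 + 0 + 0 + 1 + 1 = 3 ≡ 1 (mod 2).
s = (1, 0, 1, 1)^T — this equals column 11 of H (binary 1011), so error is at position 11.
Correct: flip bit 11 of r = 010100110000101 to get c = 010100110010101.


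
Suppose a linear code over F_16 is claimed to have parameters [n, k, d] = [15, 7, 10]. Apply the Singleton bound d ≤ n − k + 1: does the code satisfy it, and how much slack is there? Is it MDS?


Singleton RHS = n − k + 1 = 9, slack = -1, bound violated (no such code; not MDS).

Singleton bound: d ≤ n − k + 1.
Here n = 15, k = 7, so n − k + 1 = 9.
Given d = 10, check d ≤ 9: NO.
Slack = (n − k + 1) − d = -1.
The slack is negative: d = 10 exceeds n − k + 1 = 9 by 1, so the Singleton bound is violated and no linear [15, 7, 10]_16 code can exist. In particular it is not MDS (MDS requires d = n − k + 1 exactly).
Description: the claimed parameters are [15, 7, 10]_16; such a code would be impossible (violates the Singleton bound).


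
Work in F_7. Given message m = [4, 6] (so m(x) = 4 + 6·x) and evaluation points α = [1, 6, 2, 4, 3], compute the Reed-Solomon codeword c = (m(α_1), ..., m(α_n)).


c = [3, 5, 2, 0, 1]

Message polynomial: m(x) = 4 + 6·x (mod 7).
For each evaluation point α_i, compute m(α_i) mod 7:
  α_1 = 1: Horner steps 6 → 3, so m(1) = 3.
  α_2 = 6: Horner steps 6 → 5, so m(6) = 5.
  α_3 = 2: Horner steps 6 → 2, so m(2) = 2.
  α_4 = 4: Horner steps 6 → 0, so m(4) = 0.
  α_5 = 3: Horner steps 6 → 1, so m(3) = 1.
Codeword c = [3, 5, 2, 0, 1] ∈ F_7^5.


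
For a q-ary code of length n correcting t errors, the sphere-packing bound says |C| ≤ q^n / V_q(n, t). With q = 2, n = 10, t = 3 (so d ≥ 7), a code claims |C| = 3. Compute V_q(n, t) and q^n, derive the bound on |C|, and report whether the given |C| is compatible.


V_q(n, t) = 176, q^n = 1024, Hamming bound = 5, |C| = 3 ≤ bound (satisfied).

Step 1: Compute V_q(n, t) = Σ_{j=0}^3 C(n, j) (q−1)^j.
  j = 0: C(10,0)·(1)^0 = 1·1 = 1.
  j = 1: C(10,1)·(1)^1 = 10·1 = 10.
  j = 2: C(10,2)·(1)^2 = 45·1 = 45.
  j = 3: C(10,3)·(1)^3 = 120·1 = 120.
  V_q(n, t) = 1 + 10 + 45 + 120 = 176.
Step 2: q^n = 2^10 = 1024.
Step 3: Hamming bound ⌊q^n / V_q(n,t)⌋ = ⌊1024/176⌋ = 5.
Step 4: Compare |C| = 3 to 5: satisfied.
The claimed |C| lies below the Hamming bound.


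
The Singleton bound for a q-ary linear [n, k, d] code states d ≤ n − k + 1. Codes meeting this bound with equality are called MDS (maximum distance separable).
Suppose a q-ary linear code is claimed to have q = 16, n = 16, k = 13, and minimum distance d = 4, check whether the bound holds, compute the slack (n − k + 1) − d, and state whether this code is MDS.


Singleton RHS = n − k + 1 = 4, slack = 0, bound satisfied, MDS.

Singleton bound: d ≤ n − k + 1.
Here n = 16, k = 13, so n − k + 1 = 4.
Given d = 4, check d ≤ 4: YES.
Slack = (n − k + 1) − d = 0.
The code is MDS (slack = 0).
Description: the claimed parameters are [16, 13, 4]_16; such a code would be MDS (meets Singleton bound).


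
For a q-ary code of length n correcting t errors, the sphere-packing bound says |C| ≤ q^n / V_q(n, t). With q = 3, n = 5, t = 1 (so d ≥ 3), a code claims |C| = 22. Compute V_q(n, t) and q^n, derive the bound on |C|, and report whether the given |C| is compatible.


V_q(n, t) = 11, q^n = 243, Hamming bound = 22, |C| = 22 ≤ bound (satisfied).

Step 1: Compute V_q(n, t) = Σ_{j=0}^1 C(n, j) (q−1)^j.
  j = 0: C(5,0)·(2)^0 = 1·1 = 1.
  j = 1: C(5,1)·(2)^1 = 5·2 = 10.
  V_q(n, t) = 1 + 10 = 11.
Step 2: q^n = 3^5 = 243.
Step 3: Hamming bound ⌊q^n / V_q(n,t)⌋ = ⌊243/11⌋ = 22.
Step 4: Compare |C| = 22 to 22: satisfied.
The claimed |C| lies at the Hamming bound (tight).


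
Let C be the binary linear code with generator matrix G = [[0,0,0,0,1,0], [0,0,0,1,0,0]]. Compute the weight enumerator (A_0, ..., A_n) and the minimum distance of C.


Weight distribution: A_0 = 1, A_1 = 2, A_2 = 1. Minimum distance d = 1.

Enumerate all 2^2 = 4 messages m ∈ F_2^2.
For each, compute codeword c = mG in F_2^6, then tally its weight.
  m = 00 → c = 000000, weight = 0.
  m = 10 → c = 000010, weight = 1.
  m = 01 → c = 000100, weight = 1.
  m = 11 → c = 000110, weight = 2.
Tally weights:
  weight 0: 1 codewords.
  weight 1: 2 codewords.
  weight 2: 1 codewords.
Minimum distance d = smallest w > 0 with A_w > 0 = 1.
Sanity: Σ A_w = 4 = 2^2 = 4 ✓.


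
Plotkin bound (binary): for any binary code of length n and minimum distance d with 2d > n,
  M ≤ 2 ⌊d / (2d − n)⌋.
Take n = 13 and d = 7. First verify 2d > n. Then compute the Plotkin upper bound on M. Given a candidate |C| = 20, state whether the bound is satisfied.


Plotkin bound M ≤ 14; given |C| = 20 > bound (violated).

Check applicability: 2d = 14, n = 13.
2d − n = 1 > 0, so Plotkin applies.
Compute d/(2d−n) = 7/1 ≈ 7.0000.
⌊d/(2d−n)⌋ = 7.
Plotkin bound: M ≤ 2·7 = 14.
Given |C| = 20, check: VIOLATED.
This |C| is above the Plotkin bound, so no binary code with n = 13, d = 7 and 20 codewords exists.


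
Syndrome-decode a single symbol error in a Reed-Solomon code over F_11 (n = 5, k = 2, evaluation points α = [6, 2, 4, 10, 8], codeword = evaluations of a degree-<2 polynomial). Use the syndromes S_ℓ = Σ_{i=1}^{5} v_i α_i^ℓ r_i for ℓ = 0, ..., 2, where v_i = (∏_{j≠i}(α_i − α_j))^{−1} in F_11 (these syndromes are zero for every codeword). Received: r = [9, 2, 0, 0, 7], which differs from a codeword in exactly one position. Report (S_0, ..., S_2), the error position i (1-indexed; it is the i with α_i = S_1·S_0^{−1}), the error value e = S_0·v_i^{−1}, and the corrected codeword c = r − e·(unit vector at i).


S = (5, 6, 5), error at position 4, error magnitude e = 6, c = [9, 2, 0, 5, 7].

Step 1: column multipliers v_i = (∏_{j≠i}(α_i − α_j))^{−1} mod 11.
  i = 1 (α = 6): (6−2)(6−4)(6−10)(6−8) = 4·2·(−4)·(−2) = 64 ≡ 9, so v_1 = 9^{−1} = 5 (mod 11).
  i = 2 (α = 2): (2−6)(2−4)(2−10)(2−8) = (−4)·(−2)·(−8)·(−6) = 384 ≡ 10, so v_2 = 10^{−1} = 10 (mod 11).
  i = 3 (α = 4): (4−6)(4−2)(4−10)(4−8) = (−2)·2·(−6)·(−4) = −96 ≡ 3, so v_3 = 3^{−1} = 4 (mod 11).
  i = 4 (α = 10): (10−6)(10−2)(10−4)(10−8) = 4·8·6·2 = 384 ≡ 10, so v_4 = 10^{−1} = 10 (mod 11).
  i = 5 (α = 8): (8−6)(8−2)(8−4)(8−10) = 2·6·4·(−2) = −96 ≡ 3, so v_5 = 3^{−1} = 4 (mod 11).
  v = [5, 10, 4, 10, 4].
Step 2: syndromes of r = [9, 2, 0, 0, 7] (all sums mod 11).
  S_0 = Σ v_i r_i = 5·9 + 10·2 + 4·0 + 10·0 + 4·7 = 93 ≡ 5.
  S_1 = Σ v_i α_i r_i = 5·6·9 + 10·2·2 + 4·4·0 + 10·10·0 + 4·8·7 = 534 ≡ 6.
  α_i^2 mod 11 = [3, 4, 5, 1, 9].
  S_2 = Σ v_i α_i^2 r_i = 5·3·9 + 10·4·2 + 4·5·0 + 10·1·0 + 4·9·7 = 467 ≡ 5.
  S = (5, 6, 5) ≠ 0, so r is not a codeword (an error is present).
Step 3: locate the error. For a single error e at position i, S_ℓ = v_i·e·α_i^ℓ, so α_err = S_1/S_0.
  S_0^{−1} = 5^{−1} = 9 (mod 11), so α_err = 6·9 = 54 ≡ 10 = α_4. Error position i = 4.
  Consistency check: S_2/S_1 = 5·2 = 10 ≡ 10 = α_err ✓ (single-error assumption holds).
Step 4: error magnitude e = S_0/v_4 = S_0·∏_{j≠4}(α_4 − α_j) = 5·10 = 50 ≡ 6 (mod 11).
Step 5: correct position 4: c_4 = r_4 − e = 0 − 6 ≡ 5 (mod 11). Hence c = [9, 2, 0, 5, 7].
  Check: interpolating c through the α_i gives m(x) = 4 + 10·x (degree < 2) with m(α_i) = c_i for every i, so c is indeed a codeword.


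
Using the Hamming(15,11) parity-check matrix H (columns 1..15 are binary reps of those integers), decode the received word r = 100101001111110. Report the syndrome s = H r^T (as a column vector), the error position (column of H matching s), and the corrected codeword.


s = (0, 1, 0, 0)^T, error position = 4, corrected codeword c = 100001001111110

Compute s = H r^T mod 2 one row at a time:
  s_1 = 0 + 1 + 1 + 1 + 1 + 1 + 1 + 0 = 6 ≡ 0 (mod 2).
  s_2 = 1 + 0 + 1 + 0 + 1 + 1 + 1 + 0 = 5 ≡ 1 (mod 2).
  s_3 = 0 + 0 + 1 + 0 + 1 + 1 + 1 + 0 = 4 ≡ 0 (mod 2).
  s_4 = 1 + 0 + 0 + 0 + 1 + 1 + 1 + 0 = 4 ≡ 0 (mod 2).
s = (0, 1, 0, 0)^T — this equals column 4 of H (binary 0100), so error is at position 4.
Correct: flip bit 4 of r = 100101001111110 to get c = 100001001111110.


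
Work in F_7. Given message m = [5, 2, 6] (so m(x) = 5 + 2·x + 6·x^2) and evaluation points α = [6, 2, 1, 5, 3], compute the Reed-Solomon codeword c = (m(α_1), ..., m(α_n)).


c = [2, 5, 6, 4, 2]

Message polynomial: m(x) = 5 + 2·x + 6·x^2 (mod 7).
For each evaluation point α_i, compute m(α_i) mod 7:
  α_1 = 6: Horner steps 6 → 3 → 2, so m(6) = 2.
  α_2 = 2: Horner steps 6 → 0 → 5, so m(2) = 5.
  α_3 = 1: Horner steps 6 → 1 → 6, so m(1) = 6.
  α_4 = 5: Horner steps 6 → 4 → 4, so m(5) = 4.
  α_5 = 3: Horner steps 6 → 6 → 2, so m(3) = 2.
Codeword c = [2, 5, 6, 4, 2] ∈ F_7^5.


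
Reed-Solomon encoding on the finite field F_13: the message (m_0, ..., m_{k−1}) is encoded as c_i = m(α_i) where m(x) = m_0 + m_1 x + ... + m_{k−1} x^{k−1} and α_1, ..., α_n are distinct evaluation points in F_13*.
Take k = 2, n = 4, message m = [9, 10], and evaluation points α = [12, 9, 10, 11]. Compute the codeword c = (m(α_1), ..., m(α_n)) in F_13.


c = [12, 8, 5, 2]

Message polynomial: m(x) = 9 + 10·x (mod 13).
For each evaluation point α_i, compute m(α_i) mod 13:
  α_1 = 12: Horner steps 10 → 12, so m(12) = 12.
  α_2 = 9: Horner steps 10 → 8, so m(9) = 8.
  α_3 = 10: Horner steps 10 → 5, so m(10) = 5.
  α_4 = 11: Horner steps 10 → 2, so m(11) = 2.
Codeword c = [12, 8, 5, 2] ∈ F_13^4.


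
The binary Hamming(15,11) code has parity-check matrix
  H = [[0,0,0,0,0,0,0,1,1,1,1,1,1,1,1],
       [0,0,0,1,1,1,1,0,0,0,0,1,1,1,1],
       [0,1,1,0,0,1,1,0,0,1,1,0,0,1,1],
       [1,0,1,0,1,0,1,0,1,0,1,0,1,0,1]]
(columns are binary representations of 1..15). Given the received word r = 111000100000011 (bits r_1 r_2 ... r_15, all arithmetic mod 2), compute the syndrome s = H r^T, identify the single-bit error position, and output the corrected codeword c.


s = (0, 1, 1, 0)^T, error position = 6, corrected codeword c = 111001100000011

Compute s = H r^T mod 2 one row at a time:
  s_1 = 0 + 0 + 0 + 0 + 0 + 0 + 1 + 1 = 2 ≡ 0 (mod 2).
  s_2 = 0 + 0 + 0 + 1 + 0 + 0 + 1 + 1 = 3 ≡ 1 (mod 2).
  s_3 = 1 + 1 + 0 + 1 + 0 + 0 + 1 + 1 = 5 ≡ 1 (mod 2).
  s_4 = 1 + 1 + 0 + 1 + 0 + 0 + 0 + 1 = 4 ≡ 0 (mod 2).
s = (0, 1, 1, 0)^T — this equals column 6 of H (binary 0110), so error is at position 6.
Correct: flip bit 6 of r = 111000100000011 to get c = 111001100000011.
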